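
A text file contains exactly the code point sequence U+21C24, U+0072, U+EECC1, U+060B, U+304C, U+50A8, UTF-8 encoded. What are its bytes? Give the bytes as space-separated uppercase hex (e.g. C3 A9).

F0 A1 B0 A4 72 F3 AE B3 81 D8 8B E3 81 8C E5 82 A8

U+21C24: 4-byte form → F0 A1 B0 A4.
U+0072: 1-byte form → 72.
U+EECC1: 4-byte form → F3 AE B3 81.
U+060B: 2-byte form → D8 8B.
U+304C: 3-byte form → E3 81 8C.
U+50A8: 3-byte form → E5 82 A8.
Concatenated (17 bytes): F0 A1 B0 A4 72 F3 AE B3 81 D8 8B E3 81 8C E5 82 A8.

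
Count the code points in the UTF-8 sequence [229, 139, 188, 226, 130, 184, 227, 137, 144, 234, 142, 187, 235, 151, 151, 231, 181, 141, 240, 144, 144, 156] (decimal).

7

Byte at offset 0: 0xE5 = 11100101 → 3-byte char (#1). Advance 3.
Byte at offset 3: 0xE2 = 11100010 → 3-byte char (#2). Advance 3.
Byte at offset 6: 0xE3 = 11100011 → 3-byte char (#3). Advance 3.
Byte at offset 9: 0xEA = 11101010 → 3-byte char (#4). Advance 3.
Byte at offset 12: 0xEB = 11101011 → 3-byte char (#5). Advance 3.
Byte at offset 15: 0xE7 = 11100111 → 3-byte char (#6). Advance 3.
Byte at offset 18: 0xF0 = 11110000 → 4-byte char (#7). Advance 4.
Reached end at offset 22 after 7 code points.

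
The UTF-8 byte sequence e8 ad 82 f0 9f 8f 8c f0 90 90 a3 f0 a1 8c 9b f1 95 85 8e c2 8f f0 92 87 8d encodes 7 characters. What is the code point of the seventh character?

U+121CD

Offset 0: leading byte 0xE8 = 11101000 → 3-byte char #1 = E8 AD 82.
Offset 3: leading byte 0xF0 = 11110000 → 4-byte char #2 = F0 9F 8F 8C.
Offset 7: leading byte 0xF0 = 11110000 → 4-byte char #3 = F0 90 90 A3.
Offset 11: leading byte 0xF0 = 11110000 → 4-byte char #4 = F0 A1 8C 9B.
Offset 15: leading byte 0xF1 = 11110001 → 4-byte char #5 = F1 95 85 8E.
Offset 19: leading byte 0xC2 = 11000010 → 2-byte char #6 = C2 8F.
Offset 21: leading byte 0xF0 = 11110000 → 4-byte char #7 = F0 92 87 8D.
Leading byte 0xF0 = 11110000 matches 11110xxx → 4-byte sequence.
Byte 1: 0xF0 = 11110000, payload 000 (3 bits).
Byte 2: 0x92 = 10010010 (10xxxxxx ✓), payload 010010.
Byte 3: 0x87 = 10000111 (10xxxxxx ✓), payload 000111.
Byte 4: 0x8D = 10001101 (10xxxxxx ✓), payload 001101.
Concatenate: 000010010000111001101 = 0x121CD (21 bits → U+121CD).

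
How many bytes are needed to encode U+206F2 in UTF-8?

4

U+206F2 = 0x206F2. UTF-8 uses 1 byte below 0x80, 2 below 0x800, 3 below 0x10000, 4 up to 0x10FFFF. 0x206F2 is in U+10000–U+10FFFF → 4 bytes.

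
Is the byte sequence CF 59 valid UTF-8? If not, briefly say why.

invalid (non-continuation byte where continuation expected)

Leading byte 0xCF = 11001111 → 2-byte form.
Byte 2 is 0x59 = 01011001, which is not 10xxxxxx — expected a continuation byte.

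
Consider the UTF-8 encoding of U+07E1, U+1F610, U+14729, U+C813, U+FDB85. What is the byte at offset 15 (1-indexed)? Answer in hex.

0xBD

1-indexed offset 15 is 0-indexed offset 14.
U+07E1 → 2-byte form DF A1 at offsets 0–1.
U+1F610 → 4-byte form F0 9F 98 90 at offsets 2–5.
U+14729 → 4-byte form F0 94 9C A9 at offsets 6–9.
U+C813 → 3-byte form EC A0 93 at offsets 10–12.
U+FDB85 → 4-byte form F3 BD AE 85 at offsets 13–16.
Offset 14 falls in char 5's range; it's byte 2 of F3 BD AE 85 = 0xBD.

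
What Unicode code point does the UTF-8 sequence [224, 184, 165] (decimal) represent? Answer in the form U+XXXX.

Leading byte 0xE0 = 11100000 matches 1110xxxx → 3-byte sequence.
Byte 1: 0xE0 = 11100000, payload 0000 (4 bits).
Byte 2: 0xB8 = 10111000 (10xxxxxx ✓), payload 111000.
Byte 3: 0xA5 = 10100101 (10xxxxxx ✓), payload 100101.
Concatenate: 0000111000100101 = 0xE25 (16 bits → U+0E25).

U+0E25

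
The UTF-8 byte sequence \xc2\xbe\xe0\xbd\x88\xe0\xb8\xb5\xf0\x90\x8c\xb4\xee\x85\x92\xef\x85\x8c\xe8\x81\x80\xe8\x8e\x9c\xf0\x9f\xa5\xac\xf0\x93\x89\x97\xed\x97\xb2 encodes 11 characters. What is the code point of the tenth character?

Offset 0: leading byte 0xC2 = 11000010 → 2-byte char #1 = C2 BE.
Offset 2: leading byte 0xE0 = 11100000 → 3-byte char #2 = E0 BD 88.
Offset 5: leading byte 0xE0 = 11100000 → 3-byte char #3 = E0 B8 B5.
Offset 8: leading byte 0xF0 = 11110000 → 4-byte char #4 = F0 90 8C B4.
Offset 12: leading byte 0xEE = 11101110 → 3-byte char #5 = EE 85 92.
Offset 15: leading byte 0xEF = 11101111 → 3-byte char #6 = EF 85 8C.
Offset 18: leading byte 0xE8 = 11101000 → 3-byte char #7 = E8 81 80.
Offset 21: leading byte 0xE8 = 11101000 → 3-byte char #8 = E8 8E 9C.
Offset 24: leading byte 0xF0 = 11110000 → 4-byte char #9 = F0 9F A5 AC.
Offset 28: leading byte 0xF0 = 11110000 → 4-byte char #10 = F0 93 89 97.
Leading byte 0xF0 = 11110000 matches 11110xxx → 4-byte sequence.
Byte 1: 0xF0 = 11110000, payload 000 (3 bits).
Byte 2: 0x93 = 10010011 (10xxxxxx ✓), payload 010011.
Byte 3: 0x89 = 10001001 (10xxxxxx ✓), payload 001001.
Byte 4: 0x97 = 10010111 (10xxxxxx ✓), payload 010111.
Concatenate: 000010011001001010111 = 0x13257 (21 bits → U+13257).

U+13257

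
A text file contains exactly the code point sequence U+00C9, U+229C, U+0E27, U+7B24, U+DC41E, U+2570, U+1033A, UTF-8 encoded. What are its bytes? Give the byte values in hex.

C3 89 E2 8A 9C E0 B8 A7 E7 AC A4 F3 9C 90 9E E2 95 B0 F0 90 8C BA

U+00C9: 2-byte form → C3 89.
U+229C: 3-byte form → E2 8A 9C.
U+0E27: 3-byte form → E0 B8 A7.
U+7B24: 3-byte form → E7 AC A4.
U+DC41E: 4-byte form → F3 9C 90 9E.
U+2570: 3-byte form → E2 95 B0.
U+1033A: 4-byte form → F0 90 8C BA.
Concatenated (22 bytes): C3 89 E2 8A 9C E0 B8 A7 E7 AC A4 F3 9C 90 9E E2 95 B0 F0 90 8C BA.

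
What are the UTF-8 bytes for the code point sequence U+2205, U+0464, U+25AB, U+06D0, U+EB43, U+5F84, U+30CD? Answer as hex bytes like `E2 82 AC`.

U+2205: 3-byte form → E2 88 85.
U+0464: 2-byte form → D1 A4.
U+25AB: 3-byte form → E2 96 AB.
U+06D0: 2-byte form → DB 90.
U+EB43: 3-byte form → EE AD 83.
U+5F84: 3-byte form → E5 BE 84.
U+30CD: 3-byte form → E3 83 8D.
Concatenated (19 bytes): E2 88 85 D1 A4 E2 96 AB DB 90 EE AD 83 E5 BE 84 E3 83 8D.

E2 88 85 D1 A4 E2 96 AB DB 90 EE AD 83 E5 BE 84 E3 83 8D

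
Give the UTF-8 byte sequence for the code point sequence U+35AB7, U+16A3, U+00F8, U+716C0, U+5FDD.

F0 B5 AA B7 E1 9A A3 C3 B8 F1 B1 9B 80 E5 BF 9D

U+35AB7: 4-byte form → F0 B5 AA B7.
U+16A3: 3-byte form → E1 9A A3.
U+00F8: 2-byte form → C3 B8.
U+716C0: 4-byte form → F1 B1 9B 80.
U+5FDD: 3-byte form → E5 BF 9D.
Concatenated (16 bytes): F0 B5 AA B7 E1 9A A3 C3 B8 F1 B1 9B 80 E5 BF 9D.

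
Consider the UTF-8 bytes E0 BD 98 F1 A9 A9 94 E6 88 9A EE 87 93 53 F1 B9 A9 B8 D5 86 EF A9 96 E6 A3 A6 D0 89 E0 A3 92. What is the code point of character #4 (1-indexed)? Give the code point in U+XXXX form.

Offset 0: leading byte 0xE0 = 11100000 → 3-byte char #1 = E0 BD 98.
Offset 3: leading byte 0xF1 = 11110001 → 4-byte char #2 = F1 A9 A9 94.
Offset 7: leading byte 0xE6 = 11100110 → 3-byte char #3 = E6 88 9A.
Offset 10: leading byte 0xEE = 11101110 → 3-byte char #4 = EE 87 93.
Leading byte 0xEE = 11101110 matches 1110xxxx → 3-byte sequence.
Byte 1: 0xEE = 11101110, payload 1110 (4 bits).
Byte 2: 0x87 = 10000111 (10xxxxxx ✓), payload 000111.
Byte 3: 0x93 = 10010011 (10xxxxxx ✓), payload 010011.
Concatenate: 1110000111010011 = 0xE1D3 (16 bits → U+E1D3).

U+E1D3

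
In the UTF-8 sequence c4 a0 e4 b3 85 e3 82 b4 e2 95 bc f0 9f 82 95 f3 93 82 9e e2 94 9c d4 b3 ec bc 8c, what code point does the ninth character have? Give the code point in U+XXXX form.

Offset 0: leading byte 0xC4 = 11000100 → 2-byte char #1 = C4 A0.
Offset 2: leading byte 0xE4 = 11100100 → 3-byte char #2 = E4 B3 85.
Offset 5: leading byte 0xE3 = 11100011 → 3-byte char #3 = E3 82 B4.
Offset 8: leading byte 0xE2 = 11100010 → 3-byte char #4 = E2 95 BC.
Offset 11: leading byte 0xF0 = 11110000 → 4-byte char #5 = F0 9F 82 95.
Offset 15: leading byte 0xF3 = 11110011 → 4-byte char #6 = F3 93 82 9E.
Offset 19: leading byte 0xE2 = 11100010 → 3-byte char #7 = E2 94 9C.
Offset 22: leading byte 0xD4 = 11010100 → 2-byte char #8 = D4 B3.
Offset 24: leading byte 0xEC = 11101100 → 3-byte char #9 = EC BC 8C.
Leading byte 0xEC = 11101100 matches 1110xxxx → 3-byte sequence.
Byte 1: 0xEC = 11101100, payload 1100 (4 bits).
Byte 2: 0xBC = 10111100 (10xxxxxx ✓), payload 111100.
Byte 3: 0x8C = 10001100 (10xxxxxx ✓), payload 001100.
Concatenate: 1100111100001100 = 0xCF0C (16 bits → U+CF0C).

U+CF0C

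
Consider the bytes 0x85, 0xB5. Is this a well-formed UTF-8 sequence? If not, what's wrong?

Byte 0x85 = 10000101 has the form 10xxxxxx — a continuation byte — but there is no preceding leading byte.

invalid (continuation byte with no leading byte)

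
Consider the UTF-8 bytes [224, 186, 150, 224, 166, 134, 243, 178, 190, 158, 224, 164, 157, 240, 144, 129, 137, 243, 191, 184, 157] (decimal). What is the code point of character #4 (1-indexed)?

Offset 0: leading byte 0xE0 = 11100000 → 3-byte char #1 = E0 BA 96.
Offset 3: leading byte 0xE0 = 11100000 → 3-byte char #2 = E0 A6 86.
Offset 6: leading byte 0xF3 = 11110011 → 4-byte char #3 = F3 B2 BE 9E.
Offset 10: leading byte 0xE0 = 11100000 → 3-byte char #4 = E0 A4 9D.
Leading byte 0xE0 = 11100000 matches 1110xxxx → 3-byte sequence.
Byte 1: 0xE0 = 11100000, payload 0000 (4 bits).
Byte 2: 0xA4 = 10100100 (10xxxxxx ✓), payload 100100.
Byte 3: 0x9D = 10011101 (10xxxxxx ✓), payload 011101.
Concatenate: 0000100100011101 = 0x91D (16 bits → U+091D).

U+091D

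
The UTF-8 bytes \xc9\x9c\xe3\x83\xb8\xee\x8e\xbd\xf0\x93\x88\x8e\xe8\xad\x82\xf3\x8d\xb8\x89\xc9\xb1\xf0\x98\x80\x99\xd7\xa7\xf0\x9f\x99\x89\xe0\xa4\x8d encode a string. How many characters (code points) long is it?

11

Byte at offset 0: 0xC9 = 11001001 → 2-byte char (#1). Advance 2.
Byte at offset 2: 0xE3 = 11100011 → 3-byte char (#2). Advance 3.
Byte at offset 5: 0xEE = 11101110 → 3-byte char (#3). Advance 3.
Byte at offset 8: 0xF0 = 11110000 → 4-byte char (#4). Advance 4.
Byte at offset 12: 0xE8 = 11101000 → 3-byte char (#5). Advance 3.
Byte at offset 15: 0xF3 = 11110011 → 4-byte char (#6). Advance 4.
Byte at offset 19: 0xC9 = 11001001 → 2-byte char (#7). Advance 2.
Byte at offset 21: 0xF0 = 11110000 → 4-byte char (#8). Advance 4.
Byte at offset 25: 0xD7 = 11010111 → 2-byte char (#9). Advance 2.
Byte at offset 27: 0xF0 = 11110000 → 4-byte char (#10). Advance 4.
Byte at offset 31: 0xE0 = 11100000 → 3-byte char (#11). Advance 3.
Reached end at offset 34 after 11 code points.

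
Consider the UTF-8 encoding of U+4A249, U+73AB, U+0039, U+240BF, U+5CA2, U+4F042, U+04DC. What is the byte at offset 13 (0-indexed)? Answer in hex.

U+4A249 → 4-byte form F1 8A 89 89 at offsets 0–3.
U+73AB → 3-byte form E7 8E AB at offsets 4–6.
U+0039 → 1-byte form 39 at offsets 7–7.
U+240BF → 4-byte form F0 A4 82 BF at offsets 8–11.
U+5CA2 → 3-byte form E5 B2 A2 at offsets 12–14.
Offset 13 falls in char 5's range; it's byte 2 of E5 B2 A2 = 0xB2.

0xB2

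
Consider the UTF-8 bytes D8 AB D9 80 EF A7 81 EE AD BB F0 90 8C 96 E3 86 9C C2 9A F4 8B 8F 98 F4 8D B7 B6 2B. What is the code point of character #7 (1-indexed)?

Offset 0: leading byte 0xD8 = 11011000 → 2-byte char #1 = D8 AB.
Offset 2: leading byte 0xD9 = 11011001 → 2-byte char #2 = D9 80.
Offset 4: leading byte 0xEF = 11101111 → 3-byte char #3 = EF A7 81.
Offset 7: leading byte 0xEE = 11101110 → 3-byte char #4 = EE AD BB.
Offset 10: leading byte 0xF0 = 11110000 → 4-byte char #5 = F0 90 8C 96.
Offset 14: leading byte 0xE3 = 11100011 → 3-byte char #6 = E3 86 9C.
Offset 17: leading byte 0xC2 = 11000010 → 2-byte char #7 = C2 9A.
Leading byte 0xC2 = 11000010 matches 110xxxxx → 2-byte sequence.
Byte 1: 0xC2 = 11000010, payload 00010 (5 bits).
Byte 2: 0x9A = 10011010 (10xxxxxx ✓), payload 011010.
Concatenate: 00010011010 = 0x9A (11 bits → U+009A).

U+009A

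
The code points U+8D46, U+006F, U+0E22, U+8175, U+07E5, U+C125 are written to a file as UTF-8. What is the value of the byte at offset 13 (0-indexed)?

0x84

U+8D46 → 3-byte form E8 B5 86 at offsets 0–2.
U+006F → 1-byte form 6F at offsets 3–3.
U+0E22 → 3-byte form E0 B8 A2 at offsets 4–6.
U+8175 → 3-byte form E8 85 B5 at offsets 7–9.
U+07E5 → 2-byte form DF A5 at offsets 10–11.
U+C125 → 3-byte form EC 84 A5 at offsets 12–14.
Offset 13 falls in char 6's range; it's byte 2 of EC 84 A5 = 0x84.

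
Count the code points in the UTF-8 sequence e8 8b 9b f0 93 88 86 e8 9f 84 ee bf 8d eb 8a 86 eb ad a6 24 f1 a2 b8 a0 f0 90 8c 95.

Byte at offset 0: 0xE8 = 11101000 → 3-byte char (#1). Advance 3.
Byte at offset 3: 0xF0 = 11110000 → 4-byte char (#2). Advance 4.
Byte at offset 7: 0xE8 = 11101000 → 3-byte char (#3). Advance 3.
Byte at offset 10: 0xEE = 11101110 → 3-byte char (#4). Advance 3.
Byte at offset 13: 0xEB = 11101011 → 3-byte char (#5). Advance 3.
Byte at offset 16: 0xEB = 11101011 → 3-byte char (#6). Advance 3.
Byte at offset 19: 0x24 = 00100100 → 1-byte char (#7). Advance 1.
Byte at offset 20: 0xF1 = 11110001 → 4-byte char (#8). Advance 4.
Byte at offset 24: 0xF0 = 11110000 → 4-byte char (#9). Advance 4.
Reached end at offset 28 after 9 code points.

9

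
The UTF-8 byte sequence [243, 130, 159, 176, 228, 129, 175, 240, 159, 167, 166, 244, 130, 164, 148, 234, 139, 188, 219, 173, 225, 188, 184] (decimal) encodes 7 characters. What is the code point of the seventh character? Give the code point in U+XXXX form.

U+1F38

Offset 0: leading byte 0xF3 = 11110011 → 4-byte char #1 = F3 82 9F B0.
Offset 4: leading byte 0xE4 = 11100100 → 3-byte char #2 = E4 81 AF.
Offset 7: leading byte 0xF0 = 11110000 → 4-byte char #3 = F0 9F A7 A6.
Offset 11: leading byte 0xF4 = 11110100 → 4-byte char #4 = F4 82 A4 94.
Offset 15: leading byte 0xEA = 11101010 → 3-byte char #5 = EA 8B BC.
Offset 18: leading byte 0xDB = 11011011 → 2-byte char #6 = DB AD.
Offset 20: leading byte 0xE1 = 11100001 → 3-byte char #7 = E1 BC B8.
Leading byte 0xE1 = 11100001 matches 1110xxxx → 3-byte sequence.
Byte 1: 0xE1 = 11100001, payload 0001 (4 bits).
Byte 2: 0xBC = 10111100 (10xxxxxx ✓), payload 111100.
Byte 3: 0xB8 = 10111000 (10xxxxxx ✓), payload 111000.
Concatenate: 0001111100111000 = 0x1F38 (16 bits → U+1F38).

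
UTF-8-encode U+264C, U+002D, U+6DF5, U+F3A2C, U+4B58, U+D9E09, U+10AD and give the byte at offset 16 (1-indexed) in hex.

1-indexed offset 16 is 0-indexed offset 15.
U+264C → 3-byte form E2 99 8C at offsets 0–2.
U+002D → 1-byte form 2D at offsets 3–3.
U+6DF5 → 3-byte form E6 B7 B5 at offsets 4–6.
U+F3A2C → 4-byte form F3 B3 A8 AC at offsets 7–10.
U+4B58 → 3-byte form E4 AD 98 at offsets 11–13.
U+D9E09 → 4-byte form F3 99 B8 89 at offsets 14–17.
Offset 15 falls in char 6's range; it's byte 2 of F3 99 B8 89 = 0x99.

0x99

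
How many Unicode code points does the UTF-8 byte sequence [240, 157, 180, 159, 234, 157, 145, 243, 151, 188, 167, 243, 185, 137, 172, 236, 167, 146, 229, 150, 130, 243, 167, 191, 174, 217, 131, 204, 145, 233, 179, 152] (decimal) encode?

Byte at offset 0: 0xF0 = 11110000 → 4-byte char (#1). Advance 4.
Byte at offset 4: 0xEA = 11101010 → 3-byte char (#2). Advance 3.
Byte at offset 7: 0xF3 = 11110011 → 4-byte char (#3). Advance 4.
Byte at offset 11: 0xF3 = 11110011 → 4-byte char (#4). Advance 4.
Byte at offset 15: 0xEC = 11101100 → 3-byte char (#5). Advance 3.
Byte at offset 18: 0xE5 = 11100101 → 3-byte char (#6). Advance 3.
Byte at offset 21: 0xF3 = 11110011 → 4-byte char (#7). Advance 4.
Byte at offset 25: 0xD9 = 11011001 → 2-byte char (#8). Advance 2.
Byte at offset 27: 0xCC = 11001100 → 2-byte char (#9). Advance 2.
Byte at offset 29: 0xE9 = 11101001 → 3-byte char (#10). Advance 3.
Reached end at offset 32 after 10 code points.

10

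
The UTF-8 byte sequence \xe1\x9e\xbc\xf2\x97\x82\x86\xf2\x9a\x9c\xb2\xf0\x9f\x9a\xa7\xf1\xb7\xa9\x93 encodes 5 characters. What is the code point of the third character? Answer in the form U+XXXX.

Offset 0: leading byte 0xE1 = 11100001 → 3-byte char #1 = E1 9E BC.
Offset 3: leading byte 0xF2 = 11110010 → 4-byte char #2 = F2 97 82 86.
Offset 7: leading byte 0xF2 = 11110010 → 4-byte char #3 = F2 9A 9C B2.
Leading byte 0xF2 = 11110010 matches 11110xxx → 4-byte sequence.
Byte 1: 0xF2 = 11110010, payload 010 (3 bits).
Byte 2: 0x9A = 10011010 (10xxxxxx ✓), payload 011010.
Byte 3: 0x9C = 10011100 (10xxxxxx ✓), payload 011100.
Byte 4: 0xB2 = 10110010 (10xxxxxx ✓), payload 110010.
Concatenate: 010011010011100110010 = 0x9A732 (21 bits → U+9A732).

U+9A732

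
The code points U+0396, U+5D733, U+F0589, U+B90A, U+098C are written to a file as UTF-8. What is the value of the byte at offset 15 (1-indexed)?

0xA6

1-indexed offset 15 is 0-indexed offset 14.
U+0396 → 2-byte form CE 96 at offsets 0–1.
U+5D733 → 4-byte form F1 9D 9C B3 at offsets 2–5.
U+F0589 → 4-byte form F3 B0 96 89 at offsets 6–9.
U+B90A → 3-byte form EB A4 8A at offsets 10–12.
U+098C → 3-byte form E0 A6 8C at offsets 13–15.
Offset 14 falls in char 5's range; it's byte 2 of E0 A6 8C = 0xA6.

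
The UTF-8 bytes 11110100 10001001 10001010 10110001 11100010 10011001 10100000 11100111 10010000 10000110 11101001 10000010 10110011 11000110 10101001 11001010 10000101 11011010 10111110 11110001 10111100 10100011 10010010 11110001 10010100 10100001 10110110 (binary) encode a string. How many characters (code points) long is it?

9

Byte at offset 0: 0xF4 = 11110100 → 4-byte char (#1). Advance 4.
Byte at offset 4: 0xE2 = 11100010 → 3-byte char (#2). Advance 3.
Byte at offset 7: 0xE7 = 11100111 → 3-byte char (#3). Advance 3.
Byte at offset 10: 0xE9 = 11101001 → 3-byte char (#4). Advance 3.
Byte at offset 13: 0xC6 = 11000110 → 2-byte char (#5). Advance 2.
Byte at offset 15: 0xCA = 11001010 → 2-byte char (#6). Advance 2.
Byte at offset 17: 0xDA = 11011010 → 2-byte char (#7). Advance 2.
Byte at offset 19: 0xF1 = 11110001 → 4-byte char (#8). Advance 4.
Byte at offset 23: 0xF1 = 11110001 → 4-byte char (#9). Advance 4.
Reached end at offset 27 after 9 code points.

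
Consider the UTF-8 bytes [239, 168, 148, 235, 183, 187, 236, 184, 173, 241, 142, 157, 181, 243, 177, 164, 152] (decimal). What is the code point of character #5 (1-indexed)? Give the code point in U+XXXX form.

U+F1918

Offset 0: leading byte 0xEF = 11101111 → 3-byte char #1 = EF A8 94.
Offset 3: leading byte 0xEB = 11101011 → 3-byte char #2 = EB B7 BB.
Offset 6: leading byte 0xEC = 11101100 → 3-byte char #3 = EC B8 AD.
Offset 9: leading byte 0xF1 = 11110001 → 4-byte char #4 = F1 8E 9D B5.
Offset 13: leading byte 0xF3 = 11110011 → 4-byte char #5 = F3 B1 A4 98.
Leading byte 0xF3 = 11110011 matches 11110xxx → 4-byte sequence.
Byte 1: 0xF3 = 11110011, payload 011 (3 bits).
Byte 2: 0xB1 = 10110001 (10xxxxxx ✓), payload 110001.
Byte 3: 0xA4 = 10100100 (10xxxxxx ✓), payload 100100.
Byte 4: 0x98 = 10011000 (10xxxxxx ✓), payload 011000.
Concatenate: 011110001100100011000 = 0xF1918 (21 bits → U+F1918).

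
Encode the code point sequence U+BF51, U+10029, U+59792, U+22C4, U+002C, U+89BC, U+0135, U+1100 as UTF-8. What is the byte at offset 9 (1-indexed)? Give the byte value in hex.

1-indexed offset 9 is 0-indexed offset 8.
U+BF51 → 3-byte form EB BD 91 at offsets 0–2.
U+10029 → 4-byte form F0 90 80 A9 at offsets 3–6.
U+59792 → 4-byte form F1 99 9E 92 at offsets 7–10.
Offset 8 falls in char 3's range; it's byte 2 of F1 99 9E 92 = 0x99.

0x99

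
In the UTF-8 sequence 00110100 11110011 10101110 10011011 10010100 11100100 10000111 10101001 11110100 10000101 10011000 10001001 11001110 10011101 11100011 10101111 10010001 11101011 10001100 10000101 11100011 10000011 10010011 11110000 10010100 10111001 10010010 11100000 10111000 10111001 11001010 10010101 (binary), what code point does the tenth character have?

U+0E39

Offset 0: leading byte 0x34 = 00110100 → 1-byte char #1 = 34.
Offset 1: leading byte 0xF3 = 11110011 → 4-byte char #2 = F3 AE 9B 94.
Offset 5: leading byte 0xE4 = 11100100 → 3-byte char #3 = E4 87 A9.
Offset 8: leading byte 0xF4 = 11110100 → 4-byte char #4 = F4 85 98 89.
Offset 12: leading byte 0xCE = 11001110 → 2-byte char #5 = CE 9D.
Offset 14: leading byte 0xE3 = 11100011 → 3-byte char #6 = E3 AF 91.
Offset 17: leading byte 0xEB = 11101011 → 3-byte char #7 = EB 8C 85.
Offset 20: leading byte 0xE3 = 11100011 → 3-byte char #8 = E3 83 93.
Offset 23: leading byte 0xF0 = 11110000 → 4-byte char #9 = F0 94 B9 92.
Offset 27: leading byte 0xE0 = 11100000 → 3-byte char #10 = E0 B8 B9.
Leading byte 0xE0 = 11100000 matches 1110xxxx → 3-byte sequence.
Byte 1: 0xE0 = 11100000, payload 0000 (4 bits).
Byte 2: 0xB8 = 10111000 (10xxxxxx ✓), payload 111000.
Byte 3: 0xB9 = 10111001 (10xxxxxx ✓), payload 111001.
Concatenate: 0000111000111001 = 0xE39 (16 bits → U+0E39).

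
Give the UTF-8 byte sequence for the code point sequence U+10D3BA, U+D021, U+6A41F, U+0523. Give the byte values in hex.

U+10D3BA: 4-byte form → F4 8D 8E BA.
U+D021: 3-byte form → ED 80 A1.
U+6A41F: 4-byte form → F1 AA 90 9F.
U+0523: 2-byte form → D4 A3.
Concatenated (13 bytes): F4 8D 8E BA ED 80 A1 F1 AA 90 9F D4 A3.

F4 8D 8E BA ED 80 A1 F1 AA 90 9F D4 A3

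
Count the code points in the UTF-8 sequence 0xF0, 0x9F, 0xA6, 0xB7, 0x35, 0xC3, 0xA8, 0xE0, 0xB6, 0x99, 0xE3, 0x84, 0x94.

5

Byte at offset 0: 0xF0 = 11110000 → 4-byte char (#1). Advance 4.
Byte at offset 4: 0x35 = 00110101 → 1-byte char (#2). Advance 1.
Byte at offset 5: 0xC3 = 11000011 → 2-byte char (#3). Advance 2.
Byte at offset 7: 0xE0 = 11100000 → 3-byte char (#4). Advance 3.
Byte at offset 10: 0xE3 = 11100011 → 3-byte char (#5). Advance 3.
Reached end at offset 13 after 5 code points.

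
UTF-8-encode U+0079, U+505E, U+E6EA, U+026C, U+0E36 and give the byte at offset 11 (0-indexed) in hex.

0xB6

U+0079 → 1-byte form 79 at offsets 0–0.
U+505E → 3-byte form E5 81 9E at offsets 1–3.
U+E6EA → 3-byte form EE 9B AA at offsets 4–6.
U+026C → 2-byte form C9 AC at offsets 7–8.
U+0E36 → 3-byte form E0 B8 B6 at offsets 9–11.
Offset 11 falls in char 5's range; it's byte 3 of E0 B8 B6 = 0xB6.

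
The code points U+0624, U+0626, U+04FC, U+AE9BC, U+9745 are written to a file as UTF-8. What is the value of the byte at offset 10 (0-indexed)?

0xE9

U+0624 → 2-byte form D8 A4 at offsets 0–1.
U+0626 → 2-byte form D8 A6 at offsets 2–3.
U+04FC → 2-byte form D3 BC at offsets 4–5.
U+AE9BC → 4-byte form F2 AE A6 BC at offsets 6–9.
U+9745 → 3-byte form E9 9D 85 at offsets 10–12.
Offset 10 falls in char 5's range; it's byte 1 of E9 9D 85 = 0xE9.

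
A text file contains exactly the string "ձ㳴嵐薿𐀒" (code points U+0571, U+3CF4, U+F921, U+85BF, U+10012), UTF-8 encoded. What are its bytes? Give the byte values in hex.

D5 B1 E3 B3 B4 EF A4 A1 E8 96 BF F0 90 80 92

U+0571: 2-byte form → D5 B1.
U+3CF4: 3-byte form → E3 B3 B4.
U+F921: 3-byte form → EF A4 A1.
U+85BF: 3-byte form → E8 96 BF.
U+10012: 4-byte form → F0 90 80 92.
Concatenated (15 bytes): D5 B1 E3 B3 B4 EF A4 A1 E8 96 BF F0 90 80 92.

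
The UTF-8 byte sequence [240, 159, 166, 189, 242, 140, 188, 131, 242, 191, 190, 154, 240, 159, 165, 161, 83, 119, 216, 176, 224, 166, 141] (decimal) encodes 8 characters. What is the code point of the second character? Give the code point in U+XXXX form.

Offset 0: leading byte 0xF0 = 11110000 → 4-byte char #1 = F0 9F A6 BD.
Offset 4: leading byte 0xF2 = 11110010 → 4-byte char #2 = F2 8C BC 83.
Leading byte 0xF2 = 11110010 matches 11110xxx → 4-byte sequence.
Byte 1: 0xF2 = 11110010, payload 010 (3 bits).
Byte 2: 0x8C = 10001100 (10xxxxxx ✓), payload 001100.
Byte 3: 0xBC = 10111100 (10xxxxxx ✓), payload 111100.
Byte 4: 0x83 = 10000011 (10xxxxxx ✓), payload 000011.
Concatenate: 010001100111100000011 = 0x8CF03 (21 bits → U+8CF03).

U+8CF03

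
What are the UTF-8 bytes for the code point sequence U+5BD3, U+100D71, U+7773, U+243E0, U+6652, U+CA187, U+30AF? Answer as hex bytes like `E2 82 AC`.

E5 AF 93 F4 80 B5 B1 E7 9D B3 F0 A4 8F A0 E6 99 92 F3 8A 86 87 E3 82 AF

U+5BD3: 3-byte form → E5 AF 93.
U+100D71: 4-byte form → F4 80 B5 B1.
U+7773: 3-byte form → E7 9D B3.
U+243E0: 4-byte form → F0 A4 8F A0.
U+6652: 3-byte form → E6 99 92.
U+CA187: 4-byte form → F3 8A 86 87.
U+30AF: 3-byte form → E3 82 AF.
Concatenated (24 bytes): E5 AF 93 F4 80 B5 B1 E7 9D B3 F0 A4 8F A0 E6 99 92 F3 8A 86 87 E3 82 AF.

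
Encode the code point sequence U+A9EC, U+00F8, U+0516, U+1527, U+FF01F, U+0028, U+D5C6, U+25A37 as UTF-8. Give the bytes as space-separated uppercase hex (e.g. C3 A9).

U+A9EC: 3-byte form → EA A7 AC.
U+00F8: 2-byte form → C3 B8.
U+0516: 2-byte form → D4 96.
U+1527: 3-byte form → E1 94 A7.
U+FF01F: 4-byte form → F3 BF 80 9F.
U+0028: 1-byte form → 28.
U+D5C6: 3-byte form → ED 97 86.
U+25A37: 4-byte form → F0 A5 A8 B7.
Concatenated (22 bytes): EA A7 AC C3 B8 D4 96 E1 94 A7 F3 BF 80 9F 28 ED 97 86 F0 A5 A8 B7.

EA A7 AC C3 B8 D4 96 E1 94 A7 F3 BF 80 9F 28 ED 97 86 F0 A5 A8 B7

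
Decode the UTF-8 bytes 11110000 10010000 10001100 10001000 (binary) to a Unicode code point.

U+10308

Leading byte 0xF0 = 11110000 matches 11110xxx → 4-byte sequence.
Byte 1: 0xF0 = 11110000, payload 000 (3 bits).
Byte 2: 0x90 = 10010000 (10xxxxxx ✓), payload 010000.
Byte 3: 0x8C = 10001100 (10xxxxxx ✓), payload 001100.
Byte 4: 0x88 = 10001000 (10xxxxxx ✓), payload 001000.
Concatenate: 000010000001100001000 = 0x10308 (21 bits → U+10308).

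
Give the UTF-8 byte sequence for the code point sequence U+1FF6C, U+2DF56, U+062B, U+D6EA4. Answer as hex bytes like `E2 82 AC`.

U+1FF6C: 4-byte form → F0 9F BD AC.
U+2DF56: 4-byte form → F0 AD BD 96.
U+062B: 2-byte form → D8 AB.
U+D6EA4: 4-byte form → F3 96 BA A4.
Concatenated (14 bytes): F0 9F BD AC F0 AD BD 96 D8 AB F3 96 BA A4.

F0 9F BD AC F0 AD BD 96 D8 AB F3 96 BA A4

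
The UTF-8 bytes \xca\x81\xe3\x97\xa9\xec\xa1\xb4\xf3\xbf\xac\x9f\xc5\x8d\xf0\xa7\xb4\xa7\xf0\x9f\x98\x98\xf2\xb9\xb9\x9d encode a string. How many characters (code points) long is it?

Byte at offset 0: 0xCA = 11001010 → 2-byte char (#1). Advance 2.
Byte at offset 2: 0xE3 = 11100011 → 3-byte char (#2). Advance 3.
Byte at offset 5: 0xEC = 11101100 → 3-byte char (#3). Advance 3.
Byte at offset 8: 0xF3 = 11110011 → 4-byte char (#4). Advance 4.
Byte at offset 12: 0xC5 = 11000101 → 2-byte char (#5). Advance 2.
Byte at offset 14: 0xF0 = 11110000 → 4-byte char (#6). Advance 4.
Byte at offset 18: 0xF0 = 11110000 → 4-byte char (#7). Advance 4.
Byte at offset 22: 0xF2 = 11110010 → 4-byte char (#8). Advance 4.
Reached end at offset 26 after 8 code points.

8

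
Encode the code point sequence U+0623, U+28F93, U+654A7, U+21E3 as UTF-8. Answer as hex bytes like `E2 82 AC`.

D8 A3 F0 A8 BE 93 F1 A5 92 A7 E2 87 A3

U+0623: 2-byte form → D8 A3.
U+28F93: 4-byte form → F0 A8 BE 93.
U+654A7: 4-byte form → F1 A5 92 A7.
U+21E3: 3-byte form → E2 87 A3.
Concatenated (13 bytes): D8 A3 F0 A8 BE 93 F1 A5 92 A7 E2 87 A3.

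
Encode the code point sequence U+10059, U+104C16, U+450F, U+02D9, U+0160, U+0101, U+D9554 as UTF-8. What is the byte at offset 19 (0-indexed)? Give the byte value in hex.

U+10059 → 4-byte form F0 90 81 99 at offsets 0–3.
U+104C16 → 4-byte form F4 84 B0 96 at offsets 4–7.
U+450F → 3-byte form E4 94 8F at offsets 8–10.
U+02D9 → 2-byte form CB 99 at offsets 11–12.
U+0160 → 2-byte form C5 A0 at offsets 13–14.
U+0101 → 2-byte form C4 81 at offsets 15–16.
U+D9554 → 4-byte form F3 99 95 94 at offsets 17–20.
Offset 19 falls in char 7's range; it's byte 3 of F3 99 95 94 = 0x95.

0x95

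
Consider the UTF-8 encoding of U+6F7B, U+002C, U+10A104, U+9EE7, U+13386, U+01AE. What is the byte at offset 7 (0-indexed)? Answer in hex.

0x84

U+6F7B → 3-byte form E6 BD BB at offsets 0–2.
U+002C → 1-byte form 2C at offsets 3–3.
U+10A104 → 4-byte form F4 8A 84 84 at offsets 4–7.
Offset 7 falls in char 3's range; it's byte 4 of F4 8A 84 84 = 0x84.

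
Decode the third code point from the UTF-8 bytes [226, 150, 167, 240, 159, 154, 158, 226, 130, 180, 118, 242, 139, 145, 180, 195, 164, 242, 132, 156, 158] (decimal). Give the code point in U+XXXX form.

U+20B4

Offset 0: leading byte 0xE2 = 11100010 → 3-byte char #1 = E2 96 A7.
Offset 3: leading byte 0xF0 = 11110000 → 4-byte char #2 = F0 9F 9A 9E.
Offset 7: leading byte 0xE2 = 11100010 → 3-byte char #3 = E2 82 B4.
Leading byte 0xE2 = 11100010 matches 1110xxxx → 3-byte sequence.
Byte 1: 0xE2 = 11100010, payload 0010 (4 bits).
Byte 2: 0x82 = 10000010 (10xxxxxx ✓), payload 000010.
Byte 3: 0xB4 = 10110100 (10xxxxxx ✓), payload 110100.
Concatenate: 0010000010110100 = 0x20B4 (16 bits → U+20B4).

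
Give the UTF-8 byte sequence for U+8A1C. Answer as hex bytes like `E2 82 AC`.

U+8A1C = 0x8A1C = 35356 decimal. In range U+0800–U+FFFF → 3-byte form: 1110xxxx 10xxxxxx 10xxxxxx.
Binary (16 bits): 1000101000011100.
Split 4+6+6: 1000 | 101000 | 011100.
Byte 1: 11101000 = 0xE8.
Byte 2: 10101000 = 0xA8.
Byte 3: 10011100 = 0x9C.

E8 A8 9C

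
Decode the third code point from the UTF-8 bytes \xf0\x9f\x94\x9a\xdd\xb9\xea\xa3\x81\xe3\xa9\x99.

U+A8C1

Offset 0: leading byte 0xF0 = 11110000 → 4-byte char #1 = F0 9F 94 9A.
Offset 4: leading byte 0xDD = 11011101 → 2-byte char #2 = DD B9.
Offset 6: leading byte 0xEA = 11101010 → 3-byte char #3 = EA A3 81.
Leading byte 0xEA = 11101010 matches 1110xxxx → 3-byte sequence.
Byte 1: 0xEA = 11101010, payload 1010 (4 bits).
Byte 2: 0xA3 = 10100011 (10xxxxxx ✓), payload 100011.
Byte 3: 0x81 = 10000001 (10xxxxxx ✓), payload 000001.
Concatenate: 1010100011000001 = 0xA8C1 (16 bits → U+A8C1).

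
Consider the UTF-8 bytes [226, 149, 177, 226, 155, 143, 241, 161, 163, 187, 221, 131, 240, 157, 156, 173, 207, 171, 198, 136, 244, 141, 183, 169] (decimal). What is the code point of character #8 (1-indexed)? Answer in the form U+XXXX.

Offset 0: leading byte 0xE2 = 11100010 → 3-byte char #1 = E2 95 B1.
Offset 3: leading byte 0xE2 = 11100010 → 3-byte char #2 = E2 9B 8F.
Offset 6: leading byte 0xF1 = 11110001 → 4-byte char #3 = F1 A1 A3 BB.
Offset 10: leading byte 0xDD = 11011101 → 2-byte char #4 = DD 83.
Offset 12: leading byte 0xF0 = 11110000 → 4-byte char #5 = F0 9D 9C AD.
Offset 16: leading byte 0xCF = 11001111 → 2-byte char #6 = CF AB.
Offset 18: leading byte 0xC6 = 11000110 → 2-byte char #7 = C6 88.
Offset 20: leading byte 0xF4 = 11110100 → 4-byte char #8 = F4 8D B7 A9.
Leading byte 0xF4 = 11110100 matches 11110xxx → 4-byte sequence.
Byte 1: 0xF4 = 11110100, payload 100 (3 bits).
Byte 2: 0x8D = 10001101 (10xxxxxx ✓), payload 001101.
Byte 3: 0xB7 = 10110111 (10xxxxxx ✓), payload 110111.
Byte 4: 0xA9 = 10101001 (10xxxxxx ✓), payload 101001.
Concatenate: 100001101110111101001 = 0x10DDE9 (21 bits → U+10DDE9).

U+10DDE9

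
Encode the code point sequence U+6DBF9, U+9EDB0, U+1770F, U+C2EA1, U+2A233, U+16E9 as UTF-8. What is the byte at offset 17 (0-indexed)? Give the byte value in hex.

0xAA

U+6DBF9 → 4-byte form F1 AD AF B9 at offsets 0–3.
U+9EDB0 → 4-byte form F2 9E B6 B0 at offsets 4–7.
U+1770F → 4-byte form F0 97 9C 8F at offsets 8–11.
U+C2EA1 → 4-byte form F3 82 BA A1 at offsets 12–15.
U+2A233 → 4-byte form F0 AA 88 B3 at offsets 16–19.
Offset 17 falls in char 5's range; it's byte 2 of F0 AA 88 B3 = 0xAA.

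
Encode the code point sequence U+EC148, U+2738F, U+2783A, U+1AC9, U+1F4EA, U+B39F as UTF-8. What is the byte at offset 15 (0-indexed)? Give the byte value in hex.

U+EC148 → 4-byte form F3 AC 85 88 at offsets 0–3.
U+2738F → 4-byte form F0 A7 8E 8F at offsets 4–7.
U+2783A → 4-byte form F0 A7 A0 BA at offsets 8–11.
U+1AC9 → 3-byte form E1 AB 89 at offsets 12–14.
U+1F4EA → 4-byte form F0 9F 93 AA at offsets 15–18.
Offset 15 falls in char 5's range; it's byte 1 of F0 9F 93 AA = 0xF0.

0xF0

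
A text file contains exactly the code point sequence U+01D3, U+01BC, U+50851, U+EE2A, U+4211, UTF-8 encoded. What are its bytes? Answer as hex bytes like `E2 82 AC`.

C7 93 C6 BC F1 90 A1 91 EE B8 AA E4 88 91

U+01D3: 2-byte form → C7 93.
U+01BC: 2-byte form → C6 BC.
U+50851: 4-byte form → F1 90 A1 91.
U+EE2A: 3-byte form → EE B8 AA.
U+4211: 3-byte form → E4 88 91.
Concatenated (14 bytes): C7 93 C6 BC F1 90 A1 91 EE B8 AA E4 88 91.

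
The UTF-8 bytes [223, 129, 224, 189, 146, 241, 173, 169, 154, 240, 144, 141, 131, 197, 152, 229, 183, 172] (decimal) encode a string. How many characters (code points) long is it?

6

Byte at offset 0: 0xDF = 11011111 → 2-byte char (#1). Advance 2.
Byte at offset 2: 0xE0 = 11100000 → 3-byte char (#2). Advance 3.
Byte at offset 5: 0xF1 = 11110001 → 4-byte char (#3). Advance 4.
Byte at offset 9: 0xF0 = 11110000 → 4-byte char (#4). Advance 4.
Byte at offset 13: 0xC5 = 11000101 → 2-byte char (#5). Advance 2.
Byte at offset 15: 0xE5 = 11100101 → 3-byte char (#6). Advance 3.
Reached end at offset 18 after 6 code points.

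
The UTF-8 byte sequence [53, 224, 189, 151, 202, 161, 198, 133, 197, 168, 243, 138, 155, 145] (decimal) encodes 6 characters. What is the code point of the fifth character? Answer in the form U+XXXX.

Offset 0: leading byte 0x35 = 00110101 → 1-byte char #1 = 35.
Offset 1: leading byte 0xE0 = 11100000 → 3-byte char #2 = E0 BD 97.
Offset 4: leading byte 0xCA = 11001010 → 2-byte char #3 = CA A1.
Offset 6: leading byte 0xC6 = 11000110 → 2-byte char #4 = C6 85.
Offset 8: leading byte 0xC5 = 11000101 → 2-byte char #5 = C5 A8.
Leading byte 0xC5 = 11000101 matches 110xxxxx → 2-byte sequence.
Byte 1: 0xC5 = 11000101, payload 00101 (5 bits).
Byte 2: 0xA8 = 10101000 (10xxxxxx ✓), payload 101000.
Concatenate: 00101101000 = 0x168 (11 bits → U+0168).

U+0168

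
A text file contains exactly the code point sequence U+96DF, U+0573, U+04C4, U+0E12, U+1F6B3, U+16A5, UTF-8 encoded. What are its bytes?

E9 9B 9F D5 B3 D3 84 E0 B8 92 F0 9F 9A B3 E1 9A A5

U+96DF: 3-byte form → E9 9B 9F.
U+0573: 2-byte form → D5 B3.
U+04C4: 2-byte form → D3 84.
U+0E12: 3-byte form → E0 B8 92.
U+1F6B3: 4-byte form → F0 9F 9A B3.
U+16A5: 3-byte form → E1 9A A5.
Concatenated (17 bytes): E9 9B 9F D5 B3 D3 84 E0 B8 92 F0 9F 9A B3 E1 9A A5.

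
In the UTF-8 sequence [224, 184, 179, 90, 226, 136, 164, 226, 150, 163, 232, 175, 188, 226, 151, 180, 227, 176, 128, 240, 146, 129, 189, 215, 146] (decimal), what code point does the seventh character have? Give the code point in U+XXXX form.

Offset 0: leading byte 0xE0 = 11100000 → 3-byte char #1 = E0 B8 B3.
Offset 3: leading byte 0x5A = 01011010 → 1-byte char #2 = 5A.
Offset 4: leading byte 0xE2 = 11100010 → 3-byte char #3 = E2 88 A4.
Offset 7: leading byte 0xE2 = 11100010 → 3-byte char #4 = E2 96 A3.
Offset 10: leading byte 0xE8 = 11101000 → 3-byte char #5 = E8 AF BC.
Offset 13: leading byte 0xE2 = 11100010 → 3-byte char #6 = E2 97 B4.
Offset 16: leading byte 0xE3 = 11100011 → 3-byte char #7 = E3 B0 80.
Leading byte 0xE3 = 11100011 matches 1110xxxx → 3-byte sequence.
Byte 1: 0xE3 = 11100011, payload 0011 (4 bits).
Byte 2: 0xB0 = 10110000 (10xxxxxx ✓), payload 110000.
Byte 3: 0x80 = 10000000 (10xxxxxx ✓), payload 000000.
Concatenate: 0011110000000000 = 0x3C00 (16 bits → U+3C00).

U+3C00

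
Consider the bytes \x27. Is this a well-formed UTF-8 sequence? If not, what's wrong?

Leading byte 0x27 = 00100111 → 1-byte form.

valid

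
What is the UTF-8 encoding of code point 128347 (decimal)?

F0 9F 95 9B

U+1F55B = 0x1F55B = 128347 decimal. In range U+10000–U+10FFFF → 4-byte form: 11110xxx 10xxxxxx 10xxxxxx 10xxxxxx.
Binary (21 bits): 000011111010101011011.
Split 3+6+6+6: 000 | 011111 | 010101 | 011011.
Byte 1: 11110000 = 0xF0.
Byte 2: 10011111 = 0x9F.
Byte 3: 10010101 = 0x95.
Byte 4: 10011011 = 0x9B.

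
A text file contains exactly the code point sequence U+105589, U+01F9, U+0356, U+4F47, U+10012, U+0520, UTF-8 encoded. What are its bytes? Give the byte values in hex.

F4 85 96 89 C7 B9 CD 96 E4 BD 87 F0 90 80 92 D4 A0

U+105589: 4-byte form → F4 85 96 89.
U+01F9: 2-byte form → C7 B9.
U+0356: 2-byte form → CD 96.
U+4F47: 3-byte form → E4 BD 87.
U+10012: 4-byte form → F0 90 80 92.
U+0520: 2-byte form → D4 A0.
Concatenated (17 bytes): F4 85 96 89 C7 B9 CD 96 E4 BD 87 F0 90 80 92 D4 A0.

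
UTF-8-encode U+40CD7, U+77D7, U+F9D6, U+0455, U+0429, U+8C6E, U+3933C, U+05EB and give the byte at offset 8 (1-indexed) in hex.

0xEF

1-indexed offset 8 is 0-indexed offset 7.
U+40CD7 → 4-byte form F1 80 B3 97 at offsets 0–3.
U+77D7 → 3-byte form E7 9F 97 at offsets 4–6.
U+F9D6 → 3-byte form EF A7 96 at offsets 7–9.
Offset 7 falls in char 3's range; it's byte 1 of EF A7 96 = 0xEF.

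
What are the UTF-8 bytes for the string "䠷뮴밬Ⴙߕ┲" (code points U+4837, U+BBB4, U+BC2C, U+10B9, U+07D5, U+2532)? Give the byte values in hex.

E4 A0 B7 EB AE B4 EB B0 AC E1 82 B9 DF 95 E2 94 B2

U+4837: 3-byte form → E4 A0 B7.
U+BBB4: 3-byte form → EB AE B4.
U+BC2C: 3-byte form → EB B0 AC.
U+10B9: 3-byte form → E1 82 B9.
U+07D5: 2-byte form → DF 95.
U+2532: 3-byte form → E2 94 B2.
Concatenated (17 bytes): E4 A0 B7 EB AE B4 EB B0 AC E1 82 B9 DF 95 E2 94 B2.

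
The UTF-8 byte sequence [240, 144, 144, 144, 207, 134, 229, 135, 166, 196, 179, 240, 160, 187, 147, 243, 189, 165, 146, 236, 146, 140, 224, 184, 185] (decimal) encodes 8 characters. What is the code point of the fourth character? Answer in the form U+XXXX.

Offset 0: leading byte 0xF0 = 11110000 → 4-byte char #1 = F0 90 90 90.
Offset 4: leading byte 0xCF = 11001111 → 2-byte char #2 = CF 86.
Offset 6: leading byte 0xE5 = 11100101 → 3-byte char #3 = E5 87 A6.
Offset 9: leading byte 0xC4 = 11000100 → 2-byte char #4 = C4 B3.
Leading byte 0xC4 = 11000100 matches 110xxxxx → 2-byte sequence.
Byte 1: 0xC4 = 11000100, payload 00100 (5 bits).
Byte 2: 0xB3 = 10110011 (10xxxxxx ✓), payload 110011.
Concatenate: 00100110011 = 0x133 (11 bits → U+0133).

U+0133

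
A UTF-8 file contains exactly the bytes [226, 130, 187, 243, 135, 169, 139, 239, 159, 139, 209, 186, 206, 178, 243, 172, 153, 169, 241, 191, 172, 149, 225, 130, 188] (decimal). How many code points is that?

Byte at offset 0: 0xE2 = 11100010 → 3-byte char (#1). Advance 3.
Byte at offset 3: 0xF3 = 11110011 → 4-byte char (#2). Advance 4.
Byte at offset 7: 0xEF = 11101111 → 3-byte char (#3). Advance 3.
Byte at offset 10: 0xD1 = 11010001 → 2-byte char (#4). Advance 2.
Byte at offset 12: 0xCE = 11001110 → 2-byte char (#5). Advance 2.
Byte at offset 14: 0xF3 = 11110011 → 4-byte char (#6). Advance 4.
Byte at offset 18: 0xF1 = 11110001 → 4-byte char (#7). Advance 4.
Byte at offset 22: 0xE1 = 11100001 → 3-byte char (#8). Advance 3.
Reached end at offset 25 after 8 code points.

8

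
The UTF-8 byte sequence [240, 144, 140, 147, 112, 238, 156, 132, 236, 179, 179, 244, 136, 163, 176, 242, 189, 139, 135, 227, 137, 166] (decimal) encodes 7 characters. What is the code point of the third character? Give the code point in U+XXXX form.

Offset 0: leading byte 0xF0 = 11110000 → 4-byte char #1 = F0 90 8C 93.
Offset 4: leading byte 0x70 = 01110000 → 1-byte char #2 = 70.
Offset 5: leading byte 0xEE = 11101110 → 3-byte char #3 = EE 9C 84.
Leading byte 0xEE = 11101110 matches 1110xxxx → 3-byte sequence.
Byte 1: 0xEE = 11101110, payload 1110 (4 bits).
Byte 2: 0x9C = 10011100 (10xxxxxx ✓), payload 011100.
Byte 3: 0x84 = 10000100 (10xxxxxx ✓), payload 000100.
Concatenate: 1110011100000100 = 0xE704 (16 bits → U+E704).

U+E704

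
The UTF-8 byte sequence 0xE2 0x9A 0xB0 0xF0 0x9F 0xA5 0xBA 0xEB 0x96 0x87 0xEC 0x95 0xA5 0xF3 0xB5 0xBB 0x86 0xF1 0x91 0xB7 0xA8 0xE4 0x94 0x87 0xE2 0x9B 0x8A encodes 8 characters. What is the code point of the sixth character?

Offset 0: leading byte 0xE2 = 11100010 → 3-byte char #1 = E2 9A B0.
Offset 3: leading byte 0xF0 = 11110000 → 4-byte char #2 = F0 9F A5 BA.
Offset 7: leading byte 0xEB = 11101011 → 3-byte char #3 = EB 96 87.
Offset 10: leading byte 0xEC = 11101100 → 3-byte char #4 = EC 95 A5.
Offset 13: leading byte 0xF3 = 11110011 → 4-byte char #5 = F3 B5 BB 86.
Offset 17: leading byte 0xF1 = 11110001 → 4-byte char #6 = F1 91 B7 A8.
Leading byte 0xF1 = 11110001 matches 11110xxx → 4-byte sequence.
Byte 1: 0xF1 = 11110001, payload 001 (3 bits).
Byte 2: 0x91 = 10010001 (10xxxxxx ✓), payload 010001.
Byte 3: 0xB7 = 10110111 (10xxxxxx ✓), payload 110111.
Byte 4: 0xA8 = 10101000 (10xxxxxx ✓), payload 101000.
Concatenate: 001010001110111101000 = 0x51DE8 (21 bits → U+51DE8).

U+51DE8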